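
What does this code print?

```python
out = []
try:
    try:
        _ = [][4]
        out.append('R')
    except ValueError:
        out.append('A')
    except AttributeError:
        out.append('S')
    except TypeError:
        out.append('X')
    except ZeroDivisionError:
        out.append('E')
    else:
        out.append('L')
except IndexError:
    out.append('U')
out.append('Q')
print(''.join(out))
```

Execution trace: 'U' (outer except IndexError) → 'Q' (after the try/except). Output: UQ

Answer: UQ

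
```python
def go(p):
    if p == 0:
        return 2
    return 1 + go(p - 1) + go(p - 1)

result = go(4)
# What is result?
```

go(p) = 1 + 2·go(p-1), go(0)=2. Closed form: (2+1)·2^4 - 1 = 47.

Answer: 47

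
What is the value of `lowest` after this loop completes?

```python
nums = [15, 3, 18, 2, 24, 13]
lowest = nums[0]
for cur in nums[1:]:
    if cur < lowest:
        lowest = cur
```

Minimum of [15, 3, 18, 2, 24, 13]
`lowest` takes the values: 15 → 3 → 2

Answer: 2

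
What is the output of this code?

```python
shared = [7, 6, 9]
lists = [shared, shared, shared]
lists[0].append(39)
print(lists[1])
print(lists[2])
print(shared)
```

Key concept: list of same reference.
Step by step:
`shared = [7, 6, 9]` → shared = [7, 6, 9]
`lists = [shared, shared, shared]` → lists = [[7, 6, 9], [7, 6, 9], [7, 6, 9]]
`lists[0].append(39)` → shared = [7, 6, 9, 39]; lists = [[7, 6, 9, 39], [7, 6, 9, 39], [7, 6, 9, 39]]
`print(lists[1])` → prints [7, 6, 9, 39]
`print(lists[2])` → prints [7, 6, 9, 39]
`print(shared)` → prints [7, 6, 9, 39]

Answer:
[7, 6, 9, 39]
[7, 6, 9, 39]
[7, 6, 9, 39]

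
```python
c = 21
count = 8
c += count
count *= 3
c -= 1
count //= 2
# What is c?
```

Trace:
`c = 21` → c = 21
`count = 8` → count = 8
`c += count` → c = 29
`count *= 3` → count = 24
`c -= 1` → c = 28
`count //= 2` → count = 12
So c = 28

Answer: 28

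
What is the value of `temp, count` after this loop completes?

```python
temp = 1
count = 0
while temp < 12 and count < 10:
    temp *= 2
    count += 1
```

Double until >= 12 or 10 iterations
`temp, count` takes the values: (1, 0) → (2, 0) → (2, 1) → (4, 1) → (4, 2) → (8, 2) → (8, 3) → (16, 3) → (16, 4)

Answer: 16, 4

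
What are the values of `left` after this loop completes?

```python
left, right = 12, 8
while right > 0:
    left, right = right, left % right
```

GCD of 12 and 8
`left` takes the values: 12 → 8 → 4

Answer: 4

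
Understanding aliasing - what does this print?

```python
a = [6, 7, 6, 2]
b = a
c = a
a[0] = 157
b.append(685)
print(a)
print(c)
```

Key concept: multiple aliases.
Step by step:
`a = [6, 7, 6, 2]` → a = [6, 7, 6, 2]
`b = a` → b = [6, 7, 6, 2] (same object as a)
`c = a` → c = [6, 7, 6, 2] (same object as a, b)
`a[0] = 157` → a = [157, 7, 6, 2] (same object as b, c); b = [157, 7, 6, 2] (same object as a, c); c = [157, 7, 6, 2] (same object as a, b)
`b.append(685)` → a = [157, 7, 6, 2, 685] (same object as b, c); b = [157, 7, 6, 2, 685] (same object as a, c); c = [157, 7, 6, 2, 685] (same object as a, b)
`print(a)` → prints [157, 7, 6, 2, 685]
`print(c)` → prints [157, 7, 6, 2, 685]

Answer:
[157, 7, 6, 2, 685]
[157, 7, 6, 2, 685]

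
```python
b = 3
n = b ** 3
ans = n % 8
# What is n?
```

Trace:
`b = 3` → b = 3
`n = b ** 3` → n = 27
`ans = n % 8` → ans = 3
So n = 27

Answer: 27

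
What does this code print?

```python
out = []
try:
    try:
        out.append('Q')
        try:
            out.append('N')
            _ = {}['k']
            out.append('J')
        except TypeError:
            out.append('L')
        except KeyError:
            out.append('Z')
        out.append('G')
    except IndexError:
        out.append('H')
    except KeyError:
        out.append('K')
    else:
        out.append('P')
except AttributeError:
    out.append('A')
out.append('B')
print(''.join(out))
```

Execution trace: 'Q' (try body) → 'N' (inner try body) → 'Z' (inner except KeyError) → 'G' (try body, no exception) → 'P' (else) → 'B' (after the try/except). Output: QNZGPB

Answer: QNZGPB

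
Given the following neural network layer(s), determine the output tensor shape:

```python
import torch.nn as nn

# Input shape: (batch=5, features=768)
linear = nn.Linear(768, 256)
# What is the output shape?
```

Input: (5, 768) -> Output: (5, 256)

Answer: (5, 256)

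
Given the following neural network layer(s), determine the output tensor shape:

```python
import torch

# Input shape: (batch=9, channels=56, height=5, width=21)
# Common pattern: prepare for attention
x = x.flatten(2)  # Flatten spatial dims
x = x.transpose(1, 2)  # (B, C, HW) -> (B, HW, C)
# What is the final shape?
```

Input: (9, 56, 5, 21) -> after flatten(2): (9, 56, 105) -> Output: (9, 105, 56)

Answer: (9, 105, 56)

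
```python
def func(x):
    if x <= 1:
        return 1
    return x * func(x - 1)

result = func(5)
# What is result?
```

func(5) = 5 * 4 * 3 * 2 * 1 = 120

Answer: 120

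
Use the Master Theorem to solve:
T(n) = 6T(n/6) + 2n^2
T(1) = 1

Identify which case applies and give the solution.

a=6, b=6, f(n)=2n^2. log_6(6) = 1. Since c=2 > 1 and the regularity condition holds (6(n/6)^2 = (6/6^2)n^2 with 6/6^2 < 1), Case 3 applies: T(n) = Θ(f(n)) = O(n^2).

Answer: O(n^2) - Case 3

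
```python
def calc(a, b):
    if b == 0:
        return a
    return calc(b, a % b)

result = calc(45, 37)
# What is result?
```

calc(45, 37) -> calc(37, 8) -> calc(8, 5) -> calc(5, 3) -> calc(3, 2) -> calc(2, 1) -> calc(1, 0) -> 1

Answer: 1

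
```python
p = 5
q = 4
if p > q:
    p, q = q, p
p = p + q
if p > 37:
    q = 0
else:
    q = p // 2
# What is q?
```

Trace:
`p = 5` → p = 5
`q = 4` → q = 4
`if p > q: ...` → p > q is True → p = 4; q = 5
`p = p + q` → p = 9
`if p > 37: ...` → p > 37 is False, take else branch → q = 4
So q = 4

Answer: 4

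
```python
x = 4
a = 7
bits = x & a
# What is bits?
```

Trace:
`x = 4` → x = 4
`a = 7` → a = 7
`bits = x & a` → bits = 4
So bits = 4

Answer: 4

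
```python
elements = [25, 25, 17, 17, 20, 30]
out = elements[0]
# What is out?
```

Trace:
`elements = [25, 25, 17, 17, 20, 30]` → elements = [25, 25, 17, 17, 20, 30]
`out = elements[0]` → out = 25
So out = 25

Answer: 25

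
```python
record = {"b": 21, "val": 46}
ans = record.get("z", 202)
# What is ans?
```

Trace:
`record = {"b": 21, "val": 46}` → record = {'b': 21, 'val': 46}
`ans = record.get("z", 202)` → ans = 202
So ans = 202

Answer: 202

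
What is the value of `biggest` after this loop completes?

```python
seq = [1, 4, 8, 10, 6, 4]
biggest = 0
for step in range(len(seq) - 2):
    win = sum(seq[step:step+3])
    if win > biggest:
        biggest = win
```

Max sum of 3-element window in [1, 4, 8, 10, 6, 4]
`biggest` takes the values: 0 → 13 → 22 → 24

Answer: 24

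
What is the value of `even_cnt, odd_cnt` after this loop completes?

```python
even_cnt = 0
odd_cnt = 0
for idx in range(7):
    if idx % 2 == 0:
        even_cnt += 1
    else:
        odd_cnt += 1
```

Count evens and odds in range(7)
`even_cnt, odd_cnt` takes the values: (0, 0) → (1, 0) → (1, 1) → (2, 1) → (2, 2) → (3, 2) → (3, 3) → (4, 3)

Answer: 4, 3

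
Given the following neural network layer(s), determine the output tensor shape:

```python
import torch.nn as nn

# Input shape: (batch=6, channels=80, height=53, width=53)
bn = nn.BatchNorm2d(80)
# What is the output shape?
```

Input: (6, 80, 53, 53) -> Output: (6, 80, 53, 53)

Answer: (6, 80, 53, 53)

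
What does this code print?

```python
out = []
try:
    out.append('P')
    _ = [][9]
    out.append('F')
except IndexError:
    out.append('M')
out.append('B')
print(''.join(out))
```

Execution trace: 'P' (try body) → 'M' (except IndexError) → 'B' (after the try/except). Output: PMB

Answer: PMB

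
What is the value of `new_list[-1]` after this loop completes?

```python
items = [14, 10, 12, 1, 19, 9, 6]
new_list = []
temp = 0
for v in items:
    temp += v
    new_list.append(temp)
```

Cumulative sum ends at 71
`new_list` takes the values: [] → [14] → [14, 24] → [14, 24, 36] → [14, 24, 36, 37] → [14, 24, 36, 37, 56] → [14, 24, 36, 37, 56, 65] → [14, 24, 36, 37, 56, 65, 71]
So `new_list[-1]` = 71

Answer: 71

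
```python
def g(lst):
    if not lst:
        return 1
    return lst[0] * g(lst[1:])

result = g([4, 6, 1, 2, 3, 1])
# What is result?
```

Product over [4, 6, 1, 2, 3, 1] = 4 * 6 * 1 * 2 * 3 * 1 = 144

Answer: 144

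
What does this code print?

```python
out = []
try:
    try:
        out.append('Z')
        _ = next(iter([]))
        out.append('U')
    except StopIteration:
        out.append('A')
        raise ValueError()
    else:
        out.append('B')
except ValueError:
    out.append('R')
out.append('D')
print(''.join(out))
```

Execution trace: 'Z' (inner try body) → 'A' (inner except StopIteration) → 'R' (outer except ValueError) → 'D' (after the try/except). Output: ZARD

Answer: ZARD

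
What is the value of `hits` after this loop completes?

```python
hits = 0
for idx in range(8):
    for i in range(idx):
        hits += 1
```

Triangle number: 0+1+2+...+7
`hits` takes the values: 0 → 1 → 2 → 3 → 4 → 5 → 6 → 7 → 8 → 9 → 10 → 11 → 12 → 13 → 14 → 15 → 16 → 17 → 18 → 19 → 20 → 21 → 22 → 23 → 24 → 25 → 26 → 27 → 28

Answer: 28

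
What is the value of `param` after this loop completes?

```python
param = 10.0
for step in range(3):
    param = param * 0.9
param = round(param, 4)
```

Exponential decay: 10.0 * 0.9^3
`param` takes the values: 10.0 → 9.0 → 8.1 → 7.29

Answer: 7.29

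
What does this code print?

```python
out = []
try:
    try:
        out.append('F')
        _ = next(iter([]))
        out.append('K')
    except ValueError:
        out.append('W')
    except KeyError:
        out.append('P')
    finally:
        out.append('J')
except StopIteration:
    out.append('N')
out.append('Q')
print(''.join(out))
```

Execution trace: 'F' (try body) → 'J' (finally) → 'N' (outer except StopIteration) → 'Q' (after the try/except). Output: FJNQ

Answer: FJNQ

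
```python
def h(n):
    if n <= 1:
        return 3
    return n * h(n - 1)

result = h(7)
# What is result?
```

h(7) = 7 * 6 * 5 * 4 * 3 * 2 * 3 = 15120

Answer: 15120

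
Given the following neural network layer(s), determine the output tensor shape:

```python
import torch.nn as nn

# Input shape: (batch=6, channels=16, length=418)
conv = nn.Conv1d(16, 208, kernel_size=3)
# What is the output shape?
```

Input: (6, 16, 418) -> Output: (6, 208, 416)

Answer: (6, 208, 416)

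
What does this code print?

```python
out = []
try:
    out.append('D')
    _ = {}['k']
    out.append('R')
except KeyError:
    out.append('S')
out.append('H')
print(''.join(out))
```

Execution trace: 'D' (try body) → 'S' (except KeyError) → 'H' (after the try/except). Output: DSH

Answer: DSH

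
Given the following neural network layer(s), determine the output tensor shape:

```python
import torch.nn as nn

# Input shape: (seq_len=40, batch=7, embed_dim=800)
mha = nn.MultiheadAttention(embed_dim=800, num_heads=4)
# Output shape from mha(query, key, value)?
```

Input: (40, 7, 800) -> Output: (40, 7, 800)

Answer: (40, 7, 800)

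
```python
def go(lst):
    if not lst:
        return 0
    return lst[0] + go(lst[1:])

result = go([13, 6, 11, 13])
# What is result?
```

13 + 6 + 11 + 13 + 0 = 43

Answer: 43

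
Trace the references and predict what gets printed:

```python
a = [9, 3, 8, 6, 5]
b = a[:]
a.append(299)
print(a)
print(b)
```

Key concept: slice [:] creates copy.
Step by step:
`a = [9, 3, 8, 6, 5]` → a = [9, 3, 8, 6, 5]
`b = a[:]` → b = [9, 3, 8, 6, 5]
`a.append(299)` → a = [9, 3, 8, 6, 5, 299]
`print(a)` → prints [9, 3, 8, 6, 5, 299]
`print(b)` → prints [9, 3, 8, 6, 5]

Answer:
[9, 3, 8, 6, 5, 299]
[9, 3, 8, 6, 5]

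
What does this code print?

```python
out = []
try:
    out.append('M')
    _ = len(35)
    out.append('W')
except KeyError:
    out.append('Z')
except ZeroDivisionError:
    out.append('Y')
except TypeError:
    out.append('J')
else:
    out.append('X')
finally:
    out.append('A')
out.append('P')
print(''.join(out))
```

Execution trace: 'M' (try body) → 'J' (except TypeError) → 'A' (finally) → 'P' (after the try/except). Output: MJAP

Answer: MJAP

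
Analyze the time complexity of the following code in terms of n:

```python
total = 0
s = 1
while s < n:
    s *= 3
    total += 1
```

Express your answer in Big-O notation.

Each loop level contributes: log n. Multiplying the contributions gives O(log n).

Answer: O(log n)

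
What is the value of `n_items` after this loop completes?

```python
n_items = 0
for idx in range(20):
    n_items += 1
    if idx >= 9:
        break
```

Loop breaks when idx reaches 9, n_items is 10
`n_items` takes the values: 0 → 1 → 2 → 3 → 4 → 5 → 6 → 7 → 8 → 9 → 10

Answer: 10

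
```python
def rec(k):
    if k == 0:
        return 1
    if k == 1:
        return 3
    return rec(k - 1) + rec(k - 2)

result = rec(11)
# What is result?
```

Build up from base cases: rec(0)=1, rec(1)=3, rec(2)=4, rec(3)=7, rec(4)=11, rec(5)=18, rec(6)=29, ..., rec(11)=322

Answer: 322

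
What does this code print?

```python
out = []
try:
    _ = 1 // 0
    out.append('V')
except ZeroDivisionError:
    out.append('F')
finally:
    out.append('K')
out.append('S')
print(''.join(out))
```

Execution trace: 'F' (except ZeroDivisionError) → 'K' (finally) → 'S' (after the try/except). Output: FKS

Answer: FKS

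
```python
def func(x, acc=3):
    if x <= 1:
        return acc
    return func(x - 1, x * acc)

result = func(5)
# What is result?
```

Accumulator trace (n, acc): (5, 3) -> (4, 15) -> (3, 60) -> (2, 180) -> (1, 360) -> return 360

Answer: 360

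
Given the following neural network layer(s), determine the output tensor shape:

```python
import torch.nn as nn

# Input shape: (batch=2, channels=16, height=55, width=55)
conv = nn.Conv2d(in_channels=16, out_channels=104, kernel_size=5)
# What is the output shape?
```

Input: (2, 16, 55, 55) -> Output: (2, 104, 51, 51)

Answer: (2, 104, 51, 51)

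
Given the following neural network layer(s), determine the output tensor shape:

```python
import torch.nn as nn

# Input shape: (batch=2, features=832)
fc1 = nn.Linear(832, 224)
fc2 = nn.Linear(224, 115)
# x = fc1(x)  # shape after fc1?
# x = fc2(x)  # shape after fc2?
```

Input: (2, 832) -> after fc1: (2, 224) -> Output: (2, 115)

Answer: (2, 115)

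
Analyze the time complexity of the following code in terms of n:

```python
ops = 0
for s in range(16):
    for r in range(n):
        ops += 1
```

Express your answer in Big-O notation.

Each loop level contributes: 1 × n. Multiplying the contributions gives O(n).

Answer: O(n)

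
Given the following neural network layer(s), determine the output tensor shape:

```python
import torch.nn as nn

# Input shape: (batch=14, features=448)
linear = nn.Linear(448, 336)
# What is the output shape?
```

Input: (14, 448) -> Output: (14, 336)

Answer: (14, 336)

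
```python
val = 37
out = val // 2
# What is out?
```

Trace:
`val = 37` → val = 37
`out = val // 2` → out = 18
So out = 18

Answer: 18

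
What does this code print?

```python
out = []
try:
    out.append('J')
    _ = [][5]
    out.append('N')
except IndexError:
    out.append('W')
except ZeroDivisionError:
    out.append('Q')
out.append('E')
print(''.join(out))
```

Execution trace: 'J' (try body) → 'W' (except IndexError) → 'E' (after the try/except). Output: JWE

Answer: JWE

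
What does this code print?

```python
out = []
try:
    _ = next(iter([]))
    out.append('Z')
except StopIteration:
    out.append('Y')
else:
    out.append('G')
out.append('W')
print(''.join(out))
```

Execution trace: 'Y' (except StopIteration) → 'W' (after the try/except). Output: YW

Answer: YW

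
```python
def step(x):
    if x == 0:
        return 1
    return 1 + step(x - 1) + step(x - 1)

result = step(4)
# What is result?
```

step(x) = 1 + 2·step(x-1), step(0)=1. Closed form: (1+1)·2^4 - 1 = 31.

Answer: 31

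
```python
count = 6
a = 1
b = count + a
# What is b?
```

Trace:
`count = 6` → count = 6
`a = 1` → a = 1
`b = count + a` → b = 7
So b = 7

Answer: 7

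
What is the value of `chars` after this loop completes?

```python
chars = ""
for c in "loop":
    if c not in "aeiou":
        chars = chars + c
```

Remove vowels from 'loop'
`chars` takes the values: "" → "l" → "lp"

Answer: "lp"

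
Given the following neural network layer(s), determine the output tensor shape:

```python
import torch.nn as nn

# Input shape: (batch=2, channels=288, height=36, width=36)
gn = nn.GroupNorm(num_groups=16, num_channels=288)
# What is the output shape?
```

Input: (2, 288, 36, 36) -> Output: (2, 288, 36, 36)

Answer: (2, 288, 36, 36)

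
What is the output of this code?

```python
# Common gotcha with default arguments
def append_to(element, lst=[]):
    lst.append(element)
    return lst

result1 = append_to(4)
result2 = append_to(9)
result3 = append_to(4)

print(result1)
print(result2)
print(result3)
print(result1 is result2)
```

Key concept: mutable default argument gotcha.
Step by step:
`result1 = append_to(4)` → result1 = [4]
`result2 = append_to(9)` → result1 = [4, 9] (same object as result2); result2 = [4, 9] (same object as result1)
`result3 = append_to(4)` → result1 = [4, 9, 4] (same object as result2, result3); result2 = [4, 9, 4] (same object as result1, result3); result3 = [4, 9, 4] (same object as result1, result2)
`print(result1)` → prints [4, 9, 4]
`print(result2)` → prints [4, 9, 4]
`print(result3)` → prints [4, 9, 4]
`print(result1 is result2)` → prints True

Answer:
[4, 9, 4]
[4, 9, 4]
[4, 9, 4]
True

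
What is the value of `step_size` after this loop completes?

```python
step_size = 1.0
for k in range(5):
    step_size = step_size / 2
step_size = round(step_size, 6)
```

Halving LR 5 times: 1 / 2^5
`step_size` takes the values: 1.0 → 0.5 → 0.25 → 0.125 → 0.0625 → 0.03125

Answer: 0.03125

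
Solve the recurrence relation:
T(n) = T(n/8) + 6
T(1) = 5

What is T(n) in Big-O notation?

Each step divides n by 8 and adds 6. After log_8(n) steps we reach T(1)=5. So T(n) = 6·log_8(n) + 5 = O(log n).

Answer: O(log n)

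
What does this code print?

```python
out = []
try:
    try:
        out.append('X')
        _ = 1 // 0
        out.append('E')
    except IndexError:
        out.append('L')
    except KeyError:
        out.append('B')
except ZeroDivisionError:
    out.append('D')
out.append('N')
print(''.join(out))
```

Execution trace: 'X' (try body) → 'D' (outer except ZeroDivisionError) → 'N' (after the try/except). Output: XDN

Answer: XDN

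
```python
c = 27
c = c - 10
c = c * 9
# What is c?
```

Trace:
`c = 27` → c = 27
`c = c - 10` → c = 17
`c = c * 9` → c = 153
So c = 153

Answer: 153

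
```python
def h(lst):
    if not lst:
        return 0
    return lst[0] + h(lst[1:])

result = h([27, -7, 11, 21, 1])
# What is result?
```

27 + (-7) + 11 + 21 + 1 + 0 = 53

Answer: 53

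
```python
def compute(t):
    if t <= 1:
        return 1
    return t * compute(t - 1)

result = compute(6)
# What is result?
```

compute(6) = 6 * 5 * 4 * 3 * 2 * 1 = 720

Answer: 720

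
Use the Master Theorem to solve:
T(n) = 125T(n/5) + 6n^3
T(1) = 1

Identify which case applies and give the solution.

a=125, b=5, f(n)=6n^3. log_5(125) = 3. Since c=3 = 3, Case 2 applies: T(n) = Θ(n^log_b(a) · log n) = O(n^3 log n).

Answer: O(n^3 log n) - Case 2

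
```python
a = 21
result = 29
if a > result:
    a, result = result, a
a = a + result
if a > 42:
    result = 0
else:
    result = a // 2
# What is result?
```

Trace:
`a = 21` → a = 21
`result = 29` → result = 29
`if a > result: ...` → a > result is False → no variable changes
`a = a + result` → a = 50
`if a > 42: ...` → a > 42 is True → result = 0
So result = 0

Answer: 0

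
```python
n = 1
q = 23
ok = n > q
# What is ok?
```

Trace:
`n = 1` → n = 1
`q = 23` → q = 23
`ok = n > q` → ok = False
So ok = False

Answer: False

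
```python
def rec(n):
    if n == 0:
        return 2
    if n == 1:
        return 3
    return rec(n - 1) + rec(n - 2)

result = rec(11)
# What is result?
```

Build up from base cases: rec(0)=2, rec(1)=3, rec(2)=5, rec(3)=8, rec(4)=13, rec(5)=21, rec(6)=34, ..., rec(11)=377

Answer: 377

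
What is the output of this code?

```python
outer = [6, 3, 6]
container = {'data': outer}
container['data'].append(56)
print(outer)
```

Key concept: dict holds reference to list.
Step by step:
`outer = [6, 3, 6]` → outer = [6, 3, 6]
`container = {'data': outer}` → container = {'data': [6, 3, 6]}
`container['data'].append(56)` → outer = [6, 3, 6, 56]; container = {'data': [6, 3, 6, 56]}
`print(outer)` → prints [6, 3, 6, 56]

Answer: [6, 3, 6, 56]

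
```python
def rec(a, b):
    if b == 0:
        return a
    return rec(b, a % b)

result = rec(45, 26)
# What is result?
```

rec(45, 26) -> rec(26, 19) -> rec(19, 7) -> rec(7, 5) -> rec(5, 2) -> rec(2, 1) -> rec(1, 0) -> 1

Answer: 1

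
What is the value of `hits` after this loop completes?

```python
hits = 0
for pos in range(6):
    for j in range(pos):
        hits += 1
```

Triangle number: 0+1+2+...+5
`hits` takes the values: 0 → 1 → 2 → 3 → 4 → 5 → 6 → 7 → 8 → 9 → 10 → 11 → 12 → 13 → 14 → 15

Answer: 15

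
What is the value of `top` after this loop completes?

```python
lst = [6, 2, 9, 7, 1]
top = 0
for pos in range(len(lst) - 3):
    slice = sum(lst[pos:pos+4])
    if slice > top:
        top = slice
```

Max sum of 4-element window in [6, 2, 9, 7, 1]
`top` takes the values: 0 → 24

Answer: 24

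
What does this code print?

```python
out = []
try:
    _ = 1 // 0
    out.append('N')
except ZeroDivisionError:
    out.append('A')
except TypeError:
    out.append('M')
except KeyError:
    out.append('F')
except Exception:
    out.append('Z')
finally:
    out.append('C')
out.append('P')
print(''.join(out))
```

Execution trace: 'A' (except ZeroDivisionError) → 'C' (finally) → 'P' (after the try/except). Output: ACP

Answer: ACP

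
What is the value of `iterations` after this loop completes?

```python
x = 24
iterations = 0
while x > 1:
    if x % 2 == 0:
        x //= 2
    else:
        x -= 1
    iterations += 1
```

Steps to reduce 24 to 1
`iterations` takes the values: 0 → 1 → 2 → 3 → 4 → 5

Answer: 5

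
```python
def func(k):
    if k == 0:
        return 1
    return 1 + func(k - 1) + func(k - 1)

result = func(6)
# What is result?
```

func(k) = 1 + 2·func(k-1), func(0)=1. Closed form: (1+1)·2^6 - 1 = 127.

Answer: 127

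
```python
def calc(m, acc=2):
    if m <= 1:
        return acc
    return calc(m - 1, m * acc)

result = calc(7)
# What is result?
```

Accumulator trace (n, acc): (7, 2) -> (6, 14) -> (5, 84) -> (4, 420) -> (3, 1680) -> (2, 5040) -> (1, 10080) -> return 10080

Answer: 10080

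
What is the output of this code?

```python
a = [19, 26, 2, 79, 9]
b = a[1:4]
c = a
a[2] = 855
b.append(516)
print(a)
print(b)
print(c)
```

Key concept: slice vs alias.
Step by step:
`a = [19, 26, 2, 79, 9]` → a = [19, 26, 2, 79, 9]
`b = a[1:4]` → b = [26, 2, 79]
`c = a` → c = [19, 26, 2, 79, 9] (same object as a)
`a[2] = 855` → a = [19, 26, 855, 79, 9] (same object as c); c = [19, 26, 855, 79, 9] (same object as a)
`b.append(516)` → b = [26, 2, 79, 516]
`print(a)` → prints [19, 26, 855, 79, 9]
`print(b)` → prints [26, 2, 79, 516]
`print(c)` → prints [19, 26, 855, 79, 9]

Answer:
[19, 26, 855, 79, 9]
[26, 2, 79, 516]
[19, 26, 855, 79, 9]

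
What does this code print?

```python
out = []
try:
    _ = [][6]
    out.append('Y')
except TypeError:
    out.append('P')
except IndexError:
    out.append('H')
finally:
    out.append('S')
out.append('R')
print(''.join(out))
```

Execution trace: 'H' (except IndexError) → 'S' (finally) → 'R' (after the try/except). Output: HSR

Answer: HSR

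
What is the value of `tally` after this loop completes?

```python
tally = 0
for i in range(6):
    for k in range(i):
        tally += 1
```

Triangle number: 0+1+2+...+5
`tally` takes the values: 0 → 1 → 2 → 3 → 4 → 5 → 6 → 7 → 8 → 9 → 10 → 11 → 12 → 13 → 14 → 15

Answer: 15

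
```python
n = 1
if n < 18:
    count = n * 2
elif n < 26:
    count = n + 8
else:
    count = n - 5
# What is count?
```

Trace:
`n = 1` → n = 1
`if n < 18: ...` → n < 18 is True → count = 2
So count = 2

Answer: 2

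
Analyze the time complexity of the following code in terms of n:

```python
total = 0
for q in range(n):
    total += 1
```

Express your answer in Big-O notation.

Each loop level contributes: n. Multiplying the contributions gives O(n).

Answer: O(n)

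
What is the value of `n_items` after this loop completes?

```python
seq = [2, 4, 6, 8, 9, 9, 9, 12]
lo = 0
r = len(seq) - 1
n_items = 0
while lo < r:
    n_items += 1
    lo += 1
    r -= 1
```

Iterations until pointers meet (list length 8)
`n_items` takes the values: 0 → 1 → 2 → 3 → 4

Answer: 4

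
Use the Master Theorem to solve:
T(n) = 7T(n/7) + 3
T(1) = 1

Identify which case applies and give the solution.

a=7, b=7, f(n)=3. log_7(7) = 1. Since c=0 < 1, Case 1 applies: T(n) = Θ(n^log_b(a)) = O(n).

Answer: O(n) - Case 1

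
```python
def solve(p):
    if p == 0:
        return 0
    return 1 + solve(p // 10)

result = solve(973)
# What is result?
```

Count of digits of 973: 3

Answer: 3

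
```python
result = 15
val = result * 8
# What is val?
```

Trace:
`result = 15` → result = 15
`val = result * 8` → val = 120
So val = 120

Answer: 120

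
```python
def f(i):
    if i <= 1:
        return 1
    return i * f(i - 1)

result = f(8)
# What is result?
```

f(8) = 8 * 7 * 6 * 5 * 4 * 3 * 2 * 1 = 40320

Answer: 40320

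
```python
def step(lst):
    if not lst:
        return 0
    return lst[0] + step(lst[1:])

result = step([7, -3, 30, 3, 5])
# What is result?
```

7 + (-3) + 30 + 3 + 5 + 0 = 42

Answer: 42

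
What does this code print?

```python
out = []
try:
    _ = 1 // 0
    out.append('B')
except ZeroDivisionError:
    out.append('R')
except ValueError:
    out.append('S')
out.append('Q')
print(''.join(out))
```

Execution trace: 'R' (except ZeroDivisionError) → 'Q' (after the try/except). Output: RQ

Answer: RQ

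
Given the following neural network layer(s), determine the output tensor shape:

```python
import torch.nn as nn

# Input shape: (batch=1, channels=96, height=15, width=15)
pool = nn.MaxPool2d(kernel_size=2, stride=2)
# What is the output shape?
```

Input: (1, 96, 15, 15) -> Output: (1, 96, 7, 7)

Answer: (1, 96, 7, 7)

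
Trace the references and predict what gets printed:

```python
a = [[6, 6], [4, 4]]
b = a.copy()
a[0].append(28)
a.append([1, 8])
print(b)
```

Key concept: shallow copy with nested lists.
Step by step:
`a = [[6, 6], [4, 4]]` → a = [[6, 6], [4, 4]]
`b = a.copy()` → b = [[6, 6], [4, 4]]
`a[0].append(28)` → a = [[6, 6, 28], [4, 4]]; b = [[6, 6, 28], [4, 4]]
`a.append([1, 8])` → a = [[6, 6, 28], [4, 4], [1, 8]]
`print(b)` → prints [[6, 6, 28], [4, 4]]

Answer: [[6, 6, 28], [4, 4]]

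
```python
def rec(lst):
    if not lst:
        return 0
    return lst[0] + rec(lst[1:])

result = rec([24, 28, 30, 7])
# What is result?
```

24 + 28 + 30 + 7 + 0 = 89

Answer: 89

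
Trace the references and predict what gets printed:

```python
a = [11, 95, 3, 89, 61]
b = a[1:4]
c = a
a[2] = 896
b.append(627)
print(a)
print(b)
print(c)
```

Key concept: slice vs alias.
Step by step:
`a = [11, 95, 3, 89, 61]` → a = [11, 95, 3, 89, 61]
`b = a[1:4]` → b = [95, 3, 89]
`c = a` → c = [11, 95, 3, 89, 61] (same object as a)
`a[2] = 896` → a = [11, 95, 896, 89, 61] (same object as c); c = [11, 95, 896, 89, 61] (same object as a)
`b.append(627)` → b = [95, 3, 89, 627]
`print(a)` → prints [11, 95, 896, 89, 61]
`print(b)` → prints [95, 3, 89, 627]
`print(c)` → prints [11, 95, 896, 89, 61]

Answer:
[11, 95, 896, 89, 61]
[95, 3, 89, 627]
[11, 95, 896, 89, 61]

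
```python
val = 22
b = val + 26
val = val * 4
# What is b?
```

Trace:
`val = 22` → val = 22
`b = val + 26` → b = 48
`val = val * 4` → val = 88
So b = 48

Answer: 48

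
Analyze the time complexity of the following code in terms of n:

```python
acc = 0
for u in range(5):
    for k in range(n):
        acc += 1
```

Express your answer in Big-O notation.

Each loop level contributes: 1 × n. Multiplying the contributions gives O(n).

Answer: O(n)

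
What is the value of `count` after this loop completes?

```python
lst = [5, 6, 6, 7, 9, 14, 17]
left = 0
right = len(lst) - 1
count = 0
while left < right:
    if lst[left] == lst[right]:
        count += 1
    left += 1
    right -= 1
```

Count matching pairs from ends
`count` takes the values: 0

Answer: 0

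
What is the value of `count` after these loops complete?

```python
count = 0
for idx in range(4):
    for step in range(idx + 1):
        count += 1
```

Triangle: 1 + 2 + ... + 4
`count` takes the values: 0 → 1 → 2 → 3 → 4 → 5 → 6 → 7 → 8 → 9 → 10

Answer: 10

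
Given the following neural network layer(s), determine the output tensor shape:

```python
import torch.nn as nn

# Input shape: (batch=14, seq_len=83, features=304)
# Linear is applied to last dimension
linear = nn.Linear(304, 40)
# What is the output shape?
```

Input: (14, 83, 304) -> Output: (14, 83, 40)

Answer: (14, 83, 40)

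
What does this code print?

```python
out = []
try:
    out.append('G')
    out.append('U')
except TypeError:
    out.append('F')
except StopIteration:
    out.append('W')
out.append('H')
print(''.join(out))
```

Execution trace: 'G' (try body) → 'U' (try body, no exception) → 'H' (after the try/except). Output: GUH

Answer: GUH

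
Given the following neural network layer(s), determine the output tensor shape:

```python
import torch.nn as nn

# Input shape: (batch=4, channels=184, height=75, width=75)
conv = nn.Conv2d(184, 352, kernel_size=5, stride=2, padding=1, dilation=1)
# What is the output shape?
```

Input: (4, 184, 75, 75) -> Output: (4, 352, 37, 37)

Answer: (4, 352, 37, 37)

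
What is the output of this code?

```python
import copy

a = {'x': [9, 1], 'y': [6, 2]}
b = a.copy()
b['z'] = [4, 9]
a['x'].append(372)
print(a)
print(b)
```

Key concept: shallow copy of dict with mutable values.
Step by step:
`a = {'x': [9, 1], 'y': [6, 2]}` → a = {'x': [9, 1], 'y': [6, 2]}
`b = a.copy()` → b = {'x': [9, 1], 'y': [6, 2]}
`b['z'] = [4, 9]` → b = {'x': [9, 1], 'y': [6, 2], 'z': [4, 9]}
`a['x'].append(372)` → a = {'x': [9, 1, 372], 'y': [6, 2]}; b = {'x': [9, 1, 372], 'y': [6, 2], 'z': [4, 9]}
`print(a)` → prints {'x': [9, 1, 372], 'y': [6, 2]}
`print(b)` → prints {'x': [9, 1, 372], 'y': [6, 2], 'z': [4, 9]}

Answer:
{'x': [9, 1, 372], 'y': [6, 2]}
{'x': [9, 1, 372], 'y': [6, 2], 'z': [4, 9]}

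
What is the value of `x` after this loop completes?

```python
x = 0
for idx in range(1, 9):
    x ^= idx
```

XOR of 1 to 8
`x` takes the values: 0 → 1 → 3 → 0 → 4 → 1 → 7 → 0 → 8

Answer: 8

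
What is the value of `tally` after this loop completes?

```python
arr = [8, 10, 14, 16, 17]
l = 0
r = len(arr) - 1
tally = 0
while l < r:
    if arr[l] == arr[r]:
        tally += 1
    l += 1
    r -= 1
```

Count matching pairs from ends
`tally` takes the values: 0

Answer: 0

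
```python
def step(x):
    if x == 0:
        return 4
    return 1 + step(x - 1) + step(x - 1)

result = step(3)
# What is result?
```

step(x) = 1 + 2·step(x-1), step(0)=4. Closed form: (4+1)·2^3 - 1 = 39.

Answer: 39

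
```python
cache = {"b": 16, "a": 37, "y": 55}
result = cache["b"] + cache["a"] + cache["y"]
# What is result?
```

Trace:
`cache = {"b": 16, "a": 37, "y": 55}` → cache = {'b': 16, 'a': 37, 'y': 55}
`result = cache["b"] + cache["a"] + cache["y"]` → result = 108
So result = 108

Answer: 108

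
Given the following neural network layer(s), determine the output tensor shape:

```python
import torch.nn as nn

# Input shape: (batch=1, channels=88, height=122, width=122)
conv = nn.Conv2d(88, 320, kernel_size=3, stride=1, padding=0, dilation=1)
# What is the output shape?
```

Input: (1, 88, 122, 122) -> Output: (1, 320, 120, 120)

Answer: (1, 320, 120, 120)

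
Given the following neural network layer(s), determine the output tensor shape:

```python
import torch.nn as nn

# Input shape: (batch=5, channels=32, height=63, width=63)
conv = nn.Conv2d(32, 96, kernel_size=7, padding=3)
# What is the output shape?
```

Input: (5, 32, 63, 63) -> Output: (5, 96, 63, 63)

Answer: (5, 96, 63, 63)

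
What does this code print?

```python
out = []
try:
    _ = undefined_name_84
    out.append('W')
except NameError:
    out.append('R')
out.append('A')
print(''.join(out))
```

Execution trace: 'R' (except NameError) → 'A' (after the try/except). Output: RA

Answer: RA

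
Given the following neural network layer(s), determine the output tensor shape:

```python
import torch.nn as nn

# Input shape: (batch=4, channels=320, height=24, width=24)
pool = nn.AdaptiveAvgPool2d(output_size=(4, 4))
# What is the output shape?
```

Input: (4, 320, 24, 24) -> Output: (4, 320, 4, 4)

Answer: (4, 320, 4, 4)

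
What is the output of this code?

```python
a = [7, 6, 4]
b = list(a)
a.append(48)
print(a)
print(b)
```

Key concept: list() constructor creates copy.
Step by step:
`a = [7, 6, 4]` → a = [7, 6, 4]
`b = list(a)` → b = [7, 6, 4]
`a.append(48)` → a = [7, 6, 4, 48]
`print(a)` → prints [7, 6, 4, 48]
`print(b)` → prints [7, 6, 4]

Answer:
[7, 6, 4, 48]
[7, 6, 4]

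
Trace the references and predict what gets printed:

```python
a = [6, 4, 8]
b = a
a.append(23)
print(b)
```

Key concept: basic list aliasing.
Step by step:
`a = [6, 4, 8]` → a = [6, 4, 8]
`b = a` → b = [6, 4, 8] (same object as a)
`a.append(23)` → a = [6, 4, 8, 23] (same object as b); b = [6, 4, 8, 23] (same object as a)
`print(b)` → prints [6, 4, 8, 23]

Answer: [6, 4, 8, 23]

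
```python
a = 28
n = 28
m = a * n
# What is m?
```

Trace:
`a = 28` → a = 28
`n = 28` → n = 28
`m = a * n` → m = 784
So m = 784

Answer: 784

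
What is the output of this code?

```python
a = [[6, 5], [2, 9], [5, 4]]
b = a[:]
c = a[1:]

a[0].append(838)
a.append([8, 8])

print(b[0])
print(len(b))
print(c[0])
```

Key concept: slice with nested mutation.
Step by step:
`a = [[6, 5], [2, 9], [5, 4]]` → a = [[6, 5], [2, 9], [5, 4]]
`b = a[:]` → b = [[6, 5], [2, 9], [5, 4]]
`c = a[1:]` → c = [[2, 9], [5, 4]]
`a[0].append(838)` → a = [[6, 5, 838], [2, 9], [5, 4]]; b = [[6, 5, 838], [2, 9], [5, 4]]
`a.append([8, 8])` → a = [[6, 5, 838], [2, 9], [5, 4], [8, 8]]
`print(b[0])` → prints [6, 5, 838]
`print(len(b))` → prints 3
`print(c[0])` → prints [2, 9]

Answer:
[6, 5, 838]
3
[2, 9]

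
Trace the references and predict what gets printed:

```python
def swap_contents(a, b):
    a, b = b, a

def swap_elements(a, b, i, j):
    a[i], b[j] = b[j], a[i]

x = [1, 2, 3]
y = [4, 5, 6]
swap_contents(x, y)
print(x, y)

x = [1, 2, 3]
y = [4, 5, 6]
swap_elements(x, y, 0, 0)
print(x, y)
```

Key concept: parameter rebinding vs mutation.
Step by step:
`x = [1, 2, 3]` → x = [1, 2, 3]
`y = [4, 5, 6]` → y = [4, 5, 6]
`swap_contents(x, y)` → no visible change to tracked variables
`print(x, y)` → prints [1, 2, 3] [4, 5, 6]
`x = [1, 2, 3]` → x = [1, 2, 3]
`y = [4, 5, 6]` → y = [4, 5, 6]
`swap_elements(x, y, 0, 0)` → x = [4, 2, 3]; y = [1, 5, 6]
`print(x, y)` → prints [4, 2, 3] [1, 5, 6]

Answer:
[1, 2, 3] [4, 5, 6]
[4, 2, 3] [1, 5, 6]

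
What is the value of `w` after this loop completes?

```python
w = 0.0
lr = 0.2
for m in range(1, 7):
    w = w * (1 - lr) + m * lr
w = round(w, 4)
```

Moving average with lr=0.2
`w` takes the values: 0.0 → 0.2 → 0.56 → 1.048 → 1.6384 → 2.31072 → 3.048576 → 3.0486

Answer: 3.0486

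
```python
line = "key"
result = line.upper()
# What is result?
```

Trace:
`line = "key"` → line = 'key'
`result = line.upper()` → result = 'KEY'
So result = 'KEY'

Answer: 'KEY'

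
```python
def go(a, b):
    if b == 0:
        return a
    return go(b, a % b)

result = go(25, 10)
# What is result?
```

go(25, 10) -> go(10, 5) -> go(5, 0) -> 5

Answer: 5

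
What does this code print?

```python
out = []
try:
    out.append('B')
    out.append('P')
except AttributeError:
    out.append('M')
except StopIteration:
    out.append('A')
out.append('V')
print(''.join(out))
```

Execution trace: 'B' (try body) → 'P' (try body, no exception) → 'V' (after the try/except). Output: BPV

Answer: BPV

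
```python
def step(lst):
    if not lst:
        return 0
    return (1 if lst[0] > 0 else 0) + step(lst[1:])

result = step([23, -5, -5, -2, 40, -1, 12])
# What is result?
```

Count of positive elements in [23, -5, -5, -2, 40, -1, 12] = 3

Answer: 3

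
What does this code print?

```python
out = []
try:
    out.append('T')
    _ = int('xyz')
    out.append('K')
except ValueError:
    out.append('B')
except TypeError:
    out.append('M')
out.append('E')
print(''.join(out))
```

Execution trace: 'T' (try body) → 'B' (except ValueError) → 'E' (after the try/except). Output: TBE

Answer: TBE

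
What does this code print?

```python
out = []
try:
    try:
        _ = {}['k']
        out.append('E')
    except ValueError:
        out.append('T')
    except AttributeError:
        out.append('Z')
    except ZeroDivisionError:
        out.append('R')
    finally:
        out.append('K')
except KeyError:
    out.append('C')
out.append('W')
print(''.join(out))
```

Execution trace: 'K' (inner finally) → 'C' (outer except KeyError) → 'W' (after the try/except). Output: KCW

Answer: KCW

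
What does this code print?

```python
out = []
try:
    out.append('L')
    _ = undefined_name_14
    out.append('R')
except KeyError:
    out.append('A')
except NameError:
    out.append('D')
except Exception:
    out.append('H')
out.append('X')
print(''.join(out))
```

Execution trace: 'L' (try body) → 'D' (except NameError) → 'X' (after the try/except). Output: LDX

Answer: LDX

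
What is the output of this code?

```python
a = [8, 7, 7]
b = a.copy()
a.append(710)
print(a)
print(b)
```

Key concept: list.copy() creates independent copy.
Step by step:
`a = [8, 7, 7]` → a = [8, 7, 7]
`b = a.copy()` → b = [8, 7, 7]
`a.append(710)` → a = [8, 7, 7, 710]
`print(a)` → prints [8, 7, 7, 710]
`print(b)` → prints [8, 7, 7]

Answer:
[8, 7, 7, 710]
[8, 7, 7]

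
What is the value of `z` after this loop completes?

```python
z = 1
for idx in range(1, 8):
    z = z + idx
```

Start at 1, add 1 through 7
`z` takes the values: 1 → 2 → 4 → 7 → 11 → 16 → 22 → 29

Answer: 29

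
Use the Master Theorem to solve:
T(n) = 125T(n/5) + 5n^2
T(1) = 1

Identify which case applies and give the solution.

a=125, b=5, f(n)=5n^2. log_5(125) = 3. Since c=2 < 3, Case 1 applies: T(n) = Θ(n^log_b(a)) = O(n^3).

Answer: O(n^3) - Case 1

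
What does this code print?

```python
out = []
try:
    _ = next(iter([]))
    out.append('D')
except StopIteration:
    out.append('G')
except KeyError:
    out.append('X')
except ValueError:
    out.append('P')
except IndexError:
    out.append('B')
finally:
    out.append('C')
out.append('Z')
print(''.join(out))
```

Execution trace: 'G' (except StopIteration) → 'C' (finally) → 'Z' (after the try/except). Output: GCZ

Answer: GCZ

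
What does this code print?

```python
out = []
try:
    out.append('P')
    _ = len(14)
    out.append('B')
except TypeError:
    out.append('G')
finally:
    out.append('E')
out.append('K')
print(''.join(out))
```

Execution trace: 'P' (try body) → 'G' (except TypeError) → 'E' (finally) → 'K' (after the try/except). Output: PGEK

Answer: PGEK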